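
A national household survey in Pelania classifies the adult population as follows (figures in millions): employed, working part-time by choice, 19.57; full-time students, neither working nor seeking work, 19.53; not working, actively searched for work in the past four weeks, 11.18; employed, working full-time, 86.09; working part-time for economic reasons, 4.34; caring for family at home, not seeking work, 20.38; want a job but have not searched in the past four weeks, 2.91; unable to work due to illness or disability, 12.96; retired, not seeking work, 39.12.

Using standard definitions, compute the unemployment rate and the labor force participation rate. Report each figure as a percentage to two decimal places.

Employed = 19.57 + 86.09 + 4.34 = 110.00 million (anyone who worked, including part-time for economic reasons, counts as employed).
Unemployed = 11.18 million.
Labor force = 110.00 + 11.18 = 121.18 million.
Not in labor force = 19.53 + 20.38 + 2.91 + 12.96 + 39.12 = 94.90 million (those not working and not actively searching are outside the labor force — including those who want a job but have given up searching).
Civilian working-age population = 121.18 + 94.90 = 216.08 million.
Unemployment rate = 11.18 / 121.18 = 9.23%.
Labor force participation rate = 121.18 / 216.08 = 56.08%.

Unemployment rate ≈ 9.23%; labor force participation rate ≈ 56.08%.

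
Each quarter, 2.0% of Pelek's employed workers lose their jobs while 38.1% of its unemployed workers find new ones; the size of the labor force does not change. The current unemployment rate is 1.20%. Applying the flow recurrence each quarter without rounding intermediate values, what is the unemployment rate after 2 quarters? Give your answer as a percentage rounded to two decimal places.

With a fixed labor force, u_{t+1} = u_t + s·(1−u_t) − f·u_t = u_t·(1−s−f) + s.
Here 1−s−f = 0.599 and s = 0.020.
u_1 = 0.012000 × 0.599 + 0.020 = 0.027188.
u_2 = 0.027188 × 0.599 + 0.020 = 0.036286.

Unemployment rate after two quarters ≈ 3.63%.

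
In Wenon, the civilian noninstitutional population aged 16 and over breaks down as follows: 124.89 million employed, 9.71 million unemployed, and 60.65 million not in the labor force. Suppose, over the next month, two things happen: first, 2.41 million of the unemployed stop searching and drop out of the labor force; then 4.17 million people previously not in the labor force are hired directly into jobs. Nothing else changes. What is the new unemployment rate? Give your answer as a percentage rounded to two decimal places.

Initially, labor force = 124.89 + 9.71 = 134.60 million, so u = 9.71/134.60 = 7.21%.
After the first change, unemployed and labor force both fall by 2.41 → E = 124.89, U = 7.30, labor force = 132.19 million.
After the second change, employed and labor force both rise by 4.17; unemployed unchanged → E = 129.06, U = 7.30, labor force = 136.36 million.
New unemployment rate = 7.30 / 136.36 = 5.35%.

New unemployment rate ≈ 5.35%.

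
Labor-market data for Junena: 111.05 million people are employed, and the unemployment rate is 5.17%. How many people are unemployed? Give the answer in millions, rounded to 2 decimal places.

Let U be the number unemployed. The labor force is E + U, and U/(E+U) = 0.0517.
So U = 0.0517 × 111.05 / (1 − 0.0517) = 5.7413 / 0.9483 ≈ 6.05 million.

About 6.05 million are unemployed.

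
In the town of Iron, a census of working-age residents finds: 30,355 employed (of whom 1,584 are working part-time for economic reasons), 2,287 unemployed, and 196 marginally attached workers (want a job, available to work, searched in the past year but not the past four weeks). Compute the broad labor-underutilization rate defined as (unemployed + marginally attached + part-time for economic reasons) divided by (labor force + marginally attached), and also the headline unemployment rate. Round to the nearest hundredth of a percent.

Labor force = 30,355 + 2,287 = 32,642.
Numerator = 2,287 + 196 + 1,584 = 4,067.
Denominator = 32,642 + 196 = 32,838.
Broad rate = 4,067 / 32,838 = 12.39%.
Headline unemployment rate = 2,287 / 32,642 = 7.01%.

Broad underutilization rate ≈ 12.39%; headline unemployment rate ≈ 7.01%.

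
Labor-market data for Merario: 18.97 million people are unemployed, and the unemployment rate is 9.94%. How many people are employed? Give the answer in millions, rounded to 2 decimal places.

About 171.88 million are employed.

Labor force = U / u = 18.97 / 0.0994 ≈ 190.85 million.
Employed = labor force − unemployed = 190.85 − 18.97 = 171.88 million.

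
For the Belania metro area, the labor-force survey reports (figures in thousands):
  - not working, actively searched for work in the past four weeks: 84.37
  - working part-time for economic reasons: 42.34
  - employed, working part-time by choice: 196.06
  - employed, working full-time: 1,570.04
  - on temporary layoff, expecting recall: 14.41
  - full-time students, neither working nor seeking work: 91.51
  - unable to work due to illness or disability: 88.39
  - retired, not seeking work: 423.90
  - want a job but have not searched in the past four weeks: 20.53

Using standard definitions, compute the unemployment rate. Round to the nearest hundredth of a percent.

Employed = 42.34 + 196.06 + 1,570.04 = 1,808.44 thousand (anyone who worked, including part-time for economic reasons, counts as employed).
Unemployed = 84.37 + 14.41 = 98.78 thousand (jobless and actively searching, or on temporary layoff).
Labor force = 1,808.44 + 98.78 = 1,907.22 thousand.
Unemployment rate = 98.78 / 1,907.22 = 5.18%.

Unemployment rate ≈ 5.18%.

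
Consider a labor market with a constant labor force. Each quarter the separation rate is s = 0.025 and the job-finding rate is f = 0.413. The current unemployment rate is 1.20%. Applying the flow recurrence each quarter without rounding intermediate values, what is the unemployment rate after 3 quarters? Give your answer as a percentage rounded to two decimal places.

Unemployment rate after three quarters ≈ 4.91%.

With a fixed labor force, u_{t+1} = u_t + s·(1−u_t) − f·u_t = u_t·(1−s−f) + s.
Here 1−s−f = 0.562 and s = 0.025.
u_1 = 0.012000 × 0.562 + 0.025 = 0.031744.
u_2 = 0.031744 × 0.562 + 0.025 = 0.042840.
u_3 = 0.042840 × 0.562 + 0.025 = 0.049076.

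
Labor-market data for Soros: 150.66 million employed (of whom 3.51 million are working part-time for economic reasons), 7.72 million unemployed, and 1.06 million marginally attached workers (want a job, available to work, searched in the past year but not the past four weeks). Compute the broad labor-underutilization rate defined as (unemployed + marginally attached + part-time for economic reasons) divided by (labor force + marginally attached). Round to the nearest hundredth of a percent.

Labor force = 150.66 + 7.72 = 158.38 million.
Numerator = 7.72 + 1.06 + 3.51 = 12.29 million.
Denominator = 158.38 + 1.06 = 159.44 million.
Broad rate = 12.29 / 159.44 = 7.71%.

Broad underutilization rate ≈ 7.71%.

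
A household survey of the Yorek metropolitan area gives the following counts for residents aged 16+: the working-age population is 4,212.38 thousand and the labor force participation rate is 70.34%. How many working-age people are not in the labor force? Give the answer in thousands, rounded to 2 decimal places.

Share not in the labor force = 1 − 0.7034 = 0.2966.
Not in labor force = 0.2966 × 4,212.38 ≈ 1,249.39 thousand.

About 1,249.39 thousand are not in the labor force.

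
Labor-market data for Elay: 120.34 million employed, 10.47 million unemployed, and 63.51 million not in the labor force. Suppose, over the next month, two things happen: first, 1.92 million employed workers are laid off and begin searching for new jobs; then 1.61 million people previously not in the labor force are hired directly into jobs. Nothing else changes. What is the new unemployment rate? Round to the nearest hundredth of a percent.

Initially, labor force = 120.34 + 10.47 = 130.81 million, so u = 10.47/130.81 = 8.00%.
After the first change, employed falls and unemployed rises by 1.92; labor force unchanged → E = 118.42, U = 12.39, labor force = 130.81 million.
After the second change, employed and labor force both rise by 1.61; unemployed unchanged → E = 120.03, U = 12.39, labor force = 132.42 million.
New unemployment rate = 12.39 / 132.42 = 9.36%.

New unemployment rate ≈ 9.36%.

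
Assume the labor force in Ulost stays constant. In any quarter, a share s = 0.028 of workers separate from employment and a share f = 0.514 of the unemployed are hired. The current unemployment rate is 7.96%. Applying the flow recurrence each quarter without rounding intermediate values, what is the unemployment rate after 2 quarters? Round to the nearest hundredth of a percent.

Unemployment rate after two quarters ≈ 5.75%.

With a fixed labor force, u_{t+1} = u_t + s·(1−u_t) − f·u_t = u_t·(1−s−f) + s.
Here 1−s−f = 0.458 and s = 0.028.
u_1 = 0.079600 × 0.458 + 0.028 = 0.064457.
u_2 = 0.064457 × 0.458 + 0.028 = 0.057521.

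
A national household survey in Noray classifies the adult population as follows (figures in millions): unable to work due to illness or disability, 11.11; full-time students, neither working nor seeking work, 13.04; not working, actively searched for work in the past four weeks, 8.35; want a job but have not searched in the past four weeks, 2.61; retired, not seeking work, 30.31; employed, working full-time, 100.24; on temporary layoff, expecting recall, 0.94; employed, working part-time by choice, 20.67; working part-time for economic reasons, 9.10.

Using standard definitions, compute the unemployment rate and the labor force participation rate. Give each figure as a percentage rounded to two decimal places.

Employed = 100.24 + 20.67 + 9.10 = 130.01 million (anyone who worked, including part-time for economic reasons, counts as employed).
Unemployed = 8.35 + 0.94 = 9.29 million (jobless and actively searching, or on temporary layoff).
Labor force = 130.01 + 9.29 = 139.30 million.
Not in labor force = 11.11 + 13.04 + 2.61 + 30.31 = 57.07 million (those not working and not actively searching are outside the labor force — including those who want a job but have given up searching).
Civilian working-age population = 139.30 + 57.07 = 196.37 million.
Unemployment rate = 9.29 / 139.30 = 6.67%.
Labor force participation rate = 139.30 / 196.37 = 70.94%.

Unemployment rate ≈ 6.67%; labor force participation rate ≈ 70.94%.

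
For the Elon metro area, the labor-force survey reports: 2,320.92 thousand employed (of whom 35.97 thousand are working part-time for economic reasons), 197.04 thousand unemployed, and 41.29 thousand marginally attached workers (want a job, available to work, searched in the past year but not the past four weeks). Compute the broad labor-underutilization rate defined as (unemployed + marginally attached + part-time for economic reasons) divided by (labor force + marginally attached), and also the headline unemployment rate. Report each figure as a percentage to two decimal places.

Labor force = 2,320.92 + 197.04 = 2,517.96 thousand.
Numerator = 197.04 + 41.29 + 35.97 = 274.30 thousand.
Denominator = 2,517.96 + 41.29 = 2,559.25 thousand.
Broad rate = 274.30 / 2,559.25 = 10.72%.
Headline unemployment rate = 197.04 / 2,517.96 = 7.83%.

Broad underutilization rate ≈ 10.72%; headline unemployment rate ≈ 7.83%.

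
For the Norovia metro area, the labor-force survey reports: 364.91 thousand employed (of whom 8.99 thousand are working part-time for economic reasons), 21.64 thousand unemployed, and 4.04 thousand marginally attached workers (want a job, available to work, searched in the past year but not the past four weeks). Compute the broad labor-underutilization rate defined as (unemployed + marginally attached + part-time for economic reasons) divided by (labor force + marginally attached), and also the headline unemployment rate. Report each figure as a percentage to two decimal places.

Labor force = 364.91 + 21.64 = 386.55 thousand.
Numerator = 21.64 + 4.04 + 8.99 = 34.67 thousand.
Denominator = 386.55 + 4.04 = 390.59 thousand.
Broad rate = 34.67 / 390.59 = 8.88%.
Headline unemployment rate = 21.64 / 386.55 = 5.60%.

Broad underutilization rate ≈ 8.88%; headline unemployment rate ≈ 5.60%.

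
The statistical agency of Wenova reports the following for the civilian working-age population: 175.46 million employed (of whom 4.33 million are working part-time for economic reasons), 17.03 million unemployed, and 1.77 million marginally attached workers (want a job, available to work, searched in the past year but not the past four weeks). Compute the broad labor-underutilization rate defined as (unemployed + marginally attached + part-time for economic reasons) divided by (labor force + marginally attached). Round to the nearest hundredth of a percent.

Broad underutilization rate ≈ 11.91%.

Labor force = 175.46 + 17.03 = 192.49 million.
Numerator = 17.03 + 1.77 + 4.33 = 23.13 million.
Denominator = 192.49 + 1.77 = 194.26 million.
Broad rate = 23.13 / 194.26 = 11.91%.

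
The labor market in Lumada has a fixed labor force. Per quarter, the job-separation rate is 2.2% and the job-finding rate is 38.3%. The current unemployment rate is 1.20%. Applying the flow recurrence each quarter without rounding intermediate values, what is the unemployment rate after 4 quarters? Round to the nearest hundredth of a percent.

With a fixed labor force, u_{t+1} = u_t + s·(1−u_t) − f·u_t = u_t·(1−s−f) + s.
Here 1−s−f = 0.595 and s = 0.022.
u_1 = 0.012000 × 0.595 + 0.022 = 0.029140.
u_2 = 0.029140 × 0.595 + 0.022 = 0.039338.
u_3 = 0.039338 × 0.595 + 0.022 = 0.045406.
u_4 = 0.045406 × 0.595 + 0.022 = 0.049017.

Unemployment rate after four quarters ≈ 4.90%.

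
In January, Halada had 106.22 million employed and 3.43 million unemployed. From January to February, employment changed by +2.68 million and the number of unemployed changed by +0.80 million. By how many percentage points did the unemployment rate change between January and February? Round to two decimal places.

The unemployment rate changed by +0.61 percentage points.

January: labor force = 106.22 + 3.43 = 109.65; u = 3.43/109.65 = 3.13%.
February: labor force = 108.90 + 4.23 = 113.13; u = 4.23/113.13 = 3.74%.
Change = 3.74% − 3.13% = +0.61 pp.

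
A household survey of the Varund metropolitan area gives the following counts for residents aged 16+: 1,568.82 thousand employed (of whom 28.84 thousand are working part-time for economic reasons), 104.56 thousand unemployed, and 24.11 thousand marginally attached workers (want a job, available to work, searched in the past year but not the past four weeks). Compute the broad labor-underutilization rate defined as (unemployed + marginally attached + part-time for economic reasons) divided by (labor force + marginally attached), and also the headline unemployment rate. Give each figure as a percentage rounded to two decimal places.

Broad underutilization rate ≈ 9.28%; headline unemployment rate ≈ 6.25%.

Labor force = 1,568.82 + 104.56 = 1,673.38 thousand.
Numerator = 104.56 + 24.11 + 28.84 = 157.51 thousand.
Denominator = 1,673.38 + 24.11 = 1,697.49 thousand.
Broad rate = 157.51 / 1,697.49 = 9.28%.
Headline unemployment rate = 104.56 / 1,673.38 = 6.25%.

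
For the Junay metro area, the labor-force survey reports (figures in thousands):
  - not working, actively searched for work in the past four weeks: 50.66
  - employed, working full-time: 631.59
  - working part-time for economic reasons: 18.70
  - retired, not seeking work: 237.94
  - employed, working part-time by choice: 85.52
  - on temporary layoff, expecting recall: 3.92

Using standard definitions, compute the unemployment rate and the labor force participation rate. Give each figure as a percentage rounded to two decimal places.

Unemployment rate ≈ 6.91%; labor force participation rate ≈ 76.86%.

Employed = 631.59 + 18.70 + 85.52 = 735.81 thousand (anyone who worked, including part-time for economic reasons, counts as employed).
Unemployed = 50.66 + 3.92 = 54.58 thousand (jobless and actively searching, or on temporary layoff).
Labor force = 735.81 + 54.58 = 790.39 thousand.
Not in labor force = 237.94 thousand (those not working and not actively searching are outside the labor force).
Civilian working-age population = 790.39 + 237.94 = 1,028.33 thousand.
Unemployment rate = 54.58 / 790.39 = 6.91%.
Labor force participation rate = 790.39 / 1,028.33 = 76.86%.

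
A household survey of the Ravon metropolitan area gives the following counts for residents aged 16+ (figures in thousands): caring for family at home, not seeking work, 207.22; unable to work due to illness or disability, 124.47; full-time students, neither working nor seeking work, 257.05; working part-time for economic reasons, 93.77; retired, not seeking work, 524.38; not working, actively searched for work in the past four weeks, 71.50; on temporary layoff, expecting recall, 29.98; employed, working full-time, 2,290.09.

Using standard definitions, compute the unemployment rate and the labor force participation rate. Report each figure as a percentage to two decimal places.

Employed = 93.77 + 2,290.09 = 2,383.86 thousand (anyone who worked, including part-time for economic reasons, counts as employed).
Unemployed = 71.50 + 29.98 = 101.48 thousand (jobless and actively searching, or on temporary layoff).
Labor force = 2,383.86 + 101.48 = 2,485.34 thousand.
Not in labor force = 207.22 + 124.47 + 257.05 + 524.38 = 1,113.12 thousand (those not working and not actively searching are outside the labor force).
Civilian working-age population = 2,485.34 + 1,113.12 = 3,598.46 thousand.
Unemployment rate = 101.48 / 2,485.34 = 4.08%.
Labor force participation rate = 2,485.34 / 3,598.46 = 69.07%.

Unemployment rate ≈ 4.08%; labor force participation rate ≈ 69.07%.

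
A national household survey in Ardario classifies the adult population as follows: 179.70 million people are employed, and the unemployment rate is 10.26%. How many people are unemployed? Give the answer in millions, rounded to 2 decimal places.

About 20.55 million are unemployed.

Let U be the number unemployed. The labor force is E + U, and U/(E+U) = 0.1026.
So U = 0.1026 × 179.70 / (1 − 0.1026) = 18.4372 / 0.8974 ≈ 20.55 million.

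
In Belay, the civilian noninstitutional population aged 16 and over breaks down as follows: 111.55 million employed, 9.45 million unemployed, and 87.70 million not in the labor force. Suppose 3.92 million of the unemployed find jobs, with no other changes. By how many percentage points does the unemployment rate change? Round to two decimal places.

The unemployment rate changes by −3.24 percentage points.

Initially, labor force = 111.55 + 9.45 = 121.00 million, so u = 9.45/121.00 = 7.81%.
After the change, unemployed falls and employed rises by 3.92; labor force unchanged → E = 115.47, U = 5.53, labor force = 121.00 million.
New unemployment rate = 5.53 / 121.00 = 4.57%.
Change = 4.57% − 7.81% = −3.24 percentage points.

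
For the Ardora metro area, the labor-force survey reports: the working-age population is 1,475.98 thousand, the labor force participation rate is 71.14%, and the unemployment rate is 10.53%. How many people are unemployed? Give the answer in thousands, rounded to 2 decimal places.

About 110.57 thousand are unemployed.

Labor force = 0.7114 × 1,475.98 = 1,050.01 thousand.
Unemployed = 0.1053 × 1,050.01 ≈ 110.57 thousand.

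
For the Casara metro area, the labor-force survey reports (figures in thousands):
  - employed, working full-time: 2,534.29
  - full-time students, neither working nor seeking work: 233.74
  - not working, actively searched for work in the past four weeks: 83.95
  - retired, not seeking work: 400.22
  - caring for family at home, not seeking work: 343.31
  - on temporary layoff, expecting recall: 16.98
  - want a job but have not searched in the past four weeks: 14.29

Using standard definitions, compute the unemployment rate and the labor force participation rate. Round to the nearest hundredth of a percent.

Employed = 2,534.29 thousand.
Unemployed = 83.95 + 16.98 = 100.93 thousand (jobless and actively searching, or on temporary layoff).
Labor force = 2,534.29 + 100.93 = 2,635.22 thousand.
Not in labor force = 233.74 + 400.22 + 343.31 + 14.29 = 991.56 thousand (those not working and not actively searching are outside the labor force — including those who want a job but have given up searching).
Civilian working-age population = 2,635.22 + 991.56 = 3,626.78 thousand.
Unemployment rate = 100.93 / 2,635.22 = 3.83%.
Labor force participation rate = 2,635.22 / 3,626.78 = 72.66%.

Unemployment rate ≈ 3.83%; labor force participation rate ≈ 72.66%.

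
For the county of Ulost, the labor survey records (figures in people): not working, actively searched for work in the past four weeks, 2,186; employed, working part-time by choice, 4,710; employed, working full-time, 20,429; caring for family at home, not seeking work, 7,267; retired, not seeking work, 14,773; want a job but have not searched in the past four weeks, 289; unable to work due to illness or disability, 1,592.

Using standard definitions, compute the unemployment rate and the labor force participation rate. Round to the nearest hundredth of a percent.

Employed = 4,710 + 20,429 = 25,139.
Unemployed = 2,186.
Labor force = 25,139 + 2,186 = 27,325.
Not in labor force = 7,267 + 14,773 + 289 + 1,592 = 23,921 (those not working and not actively searching are outside the labor force — including those who want a job but have given up searching).
Civilian working-age population = 27,325 + 23,921 = 51,246.
Unemployment rate = 2,186 / 27,325 = 8.00%.
Labor force participation rate = 27,325 / 51,246 = 53.32%.

Unemployment rate ≈ 8.00%; labor force participation rate ≈ 53.32%.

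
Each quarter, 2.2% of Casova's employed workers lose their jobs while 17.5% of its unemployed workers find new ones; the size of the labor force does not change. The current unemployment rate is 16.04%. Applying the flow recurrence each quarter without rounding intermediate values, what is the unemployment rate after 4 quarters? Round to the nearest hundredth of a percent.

With a fixed labor force, u_{t+1} = u_t + s·(1−u_t) − f·u_t = u_t·(1−s−f) + s.
Here 1−s−f = 0.803 and s = 0.022.
u_1 = 0.160400 × 0.803 + 0.022 = 0.150801.
u_2 = 0.150801 × 0.803 + 0.022 = 0.143093.
u_3 = 0.143093 × 0.803 + 0.022 = 0.136904.
u_4 = 0.136904 × 0.803 + 0.022 = 0.131934.

Unemployment rate after four quarters ≈ 13.19%.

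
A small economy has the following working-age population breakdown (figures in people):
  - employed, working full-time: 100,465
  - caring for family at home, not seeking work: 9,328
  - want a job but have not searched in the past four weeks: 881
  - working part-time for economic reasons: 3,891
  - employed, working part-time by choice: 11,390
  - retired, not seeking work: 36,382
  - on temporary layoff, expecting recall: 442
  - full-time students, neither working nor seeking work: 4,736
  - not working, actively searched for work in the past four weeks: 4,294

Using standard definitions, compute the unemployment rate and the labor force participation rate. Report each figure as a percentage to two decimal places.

Unemployment rate ≈ 3.93%; labor force participation rate ≈ 70.13%.

Employed = 100,465 + 3,891 + 11,390 = 115,746 (anyone who worked, including part-time for economic reasons, counts as employed).
Unemployed = 442 + 4,294 = 4,736 (jobless and actively searching, or on temporary layoff).
Labor force = 115,746 + 4,736 = 120,482.
Not in labor force = 9,328 + 881 + 36,382 + 4,736 = 51,327 (those not working and not actively searching are outside the labor force — including those who want a job but have given up searching).
Civilian working-age population = 120,482 + 51,327 = 171,809.
Unemployment rate = 4,736 / 120,482 = 3.93%.
Labor force participation rate = 120,482 / 171,809 = 70.13%.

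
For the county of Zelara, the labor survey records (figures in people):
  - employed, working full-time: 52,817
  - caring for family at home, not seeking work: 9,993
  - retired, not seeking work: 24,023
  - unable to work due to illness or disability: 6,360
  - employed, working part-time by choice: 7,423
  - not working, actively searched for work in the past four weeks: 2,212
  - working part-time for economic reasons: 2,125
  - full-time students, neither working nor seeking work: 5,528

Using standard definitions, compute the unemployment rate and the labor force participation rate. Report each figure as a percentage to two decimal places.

Employed = 52,817 + 7,423 + 2,125 = 62,365 (anyone who worked, including part-time for economic reasons, counts as employed).
Unemployed = 2,212.
Labor force = 62,365 + 2,212 = 64,577.
Not in labor force = 9,993 + 24,023 + 6,360 + 5,528 = 45,904 (those not working and not actively searching are outside the labor force).
Civilian working-age population = 64,577 + 45,904 = 110,481.
Unemployment rate = 2,212 / 64,577 = 3.43%.
Labor force participation rate = 64,577 / 110,481 = 58.45%.

Unemployment rate ≈ 3.43%; labor force participation rate ≈ 58.45%.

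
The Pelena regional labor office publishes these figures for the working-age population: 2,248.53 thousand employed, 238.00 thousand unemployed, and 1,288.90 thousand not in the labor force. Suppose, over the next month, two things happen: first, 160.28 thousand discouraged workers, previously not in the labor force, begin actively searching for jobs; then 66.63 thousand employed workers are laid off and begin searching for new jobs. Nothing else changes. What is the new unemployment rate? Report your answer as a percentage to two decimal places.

Initially, labor force = 2,248.53 + 238.00 = 2,486.53 thousand, so u = 238.00/2,486.53 = 9.57%.
After the first change, unemployed and labor force both rise by 160.28 → E = 2,248.53, U = 398.28, labor force = 2,646.81 thousand.
After the second change, employed falls and unemployed rises by 66.63; labor force unchanged → E = 2,181.90, U = 464.91, labor force = 2,646.81 thousand.
New unemployment rate = 464.91 / 2,646.81 = 17.56%.

New unemployment rate ≈ 17.56%.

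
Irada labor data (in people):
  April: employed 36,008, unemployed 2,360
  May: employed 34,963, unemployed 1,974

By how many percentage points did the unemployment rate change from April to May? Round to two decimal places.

The unemployment rate changed by −0.81 percentage points.

April: labor force = 36,008 + 2,360 = 38,368; u = 2,360/38,368 = 6.15%.
May: labor force = 34,963 + 1,974 = 36,937; u = 1,974/36,937 = 5.34%.
Change = 5.34% − 6.15% = −0.81 pp.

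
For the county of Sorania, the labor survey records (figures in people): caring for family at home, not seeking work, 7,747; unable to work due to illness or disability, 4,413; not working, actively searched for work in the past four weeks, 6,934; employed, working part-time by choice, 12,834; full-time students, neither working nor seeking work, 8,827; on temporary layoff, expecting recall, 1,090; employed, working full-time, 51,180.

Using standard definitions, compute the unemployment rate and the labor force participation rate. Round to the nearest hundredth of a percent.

Unemployment rate ≈ 11.14%; labor force participation rate ≈ 77.44%.

Employed = 12,834 + 51,180 = 64,014.
Unemployed = 6,934 + 1,090 = 8,024 (jobless and actively searching, or on temporary layoff).
Labor force = 64,014 + 8,024 = 72,038.
Not in labor force = 7,747 + 4,413 + 8,827 = 20,987 (those not working and not actively searching are outside the labor force).
Civilian working-age population = 72,038 + 20,987 = 93,025.
Unemployment rate = 8,024 / 72,038 = 11.14%.
Labor force participation rate = 72,038 / 93,025 = 77.44%.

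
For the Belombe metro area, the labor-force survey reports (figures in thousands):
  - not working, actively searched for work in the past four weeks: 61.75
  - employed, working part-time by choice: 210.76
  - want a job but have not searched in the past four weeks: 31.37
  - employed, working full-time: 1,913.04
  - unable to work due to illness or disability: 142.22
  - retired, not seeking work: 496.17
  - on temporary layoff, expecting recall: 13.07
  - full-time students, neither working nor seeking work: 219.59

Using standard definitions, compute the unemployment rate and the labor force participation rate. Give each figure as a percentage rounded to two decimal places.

Unemployment rate ≈ 3.40%; labor force participation rate ≈ 71.20%.

Employed = 210.76 + 1,913.04 = 2,123.80 thousand.
Unemployed = 61.75 + 13.07 = 74.82 thousand (jobless and actively searching, or on temporary layoff).
Labor force = 2,123.80 + 74.82 = 2,198.62 thousand.
Not in labor force = 31.37 + 142.22 + 496.17 + 219.59 = 889.35 thousand (those not working and not actively searching are outside the labor force — including those who want a job but have given up searching).
Civilian working-age population = 2,198.62 + 889.35 = 3,087.97 thousand.
Unemployment rate = 74.82 / 2,198.62 = 3.40%.
Labor force participation rate = 2,198.62 / 3,087.97 = 71.20%.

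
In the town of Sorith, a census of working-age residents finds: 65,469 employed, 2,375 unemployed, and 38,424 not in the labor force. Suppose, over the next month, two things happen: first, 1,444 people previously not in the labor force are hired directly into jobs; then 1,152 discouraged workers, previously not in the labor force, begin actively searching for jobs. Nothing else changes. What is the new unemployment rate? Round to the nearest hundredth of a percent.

New unemployment rate ≈ 5.01%.

Initially, labor force = 65,469 + 2,375 = 67,844, so u = 2,375/67,844 = 3.50%.
After the first change, employed and labor force both rise by 1,444; unemployed unchanged → E = 66,913, U = 2,375, labor force = 69,288.
After the second change, unemployed and labor force both rise by 1,152 → E = 66,913, U = 3,527, labor force = 70,440.
New unemployment rate = 3,527 / 70,440 = 5.01%.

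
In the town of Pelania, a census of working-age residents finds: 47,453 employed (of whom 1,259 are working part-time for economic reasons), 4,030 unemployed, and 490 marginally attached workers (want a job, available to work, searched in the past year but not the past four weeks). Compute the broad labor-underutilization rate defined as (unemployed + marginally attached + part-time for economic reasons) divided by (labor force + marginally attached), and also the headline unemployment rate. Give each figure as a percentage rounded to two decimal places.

Broad underutilization rate ≈ 11.12%; headline unemployment rate ≈ 7.83%.

Labor force = 47,453 + 4,030 = 51,483.
Numerator = 4,030 + 490 + 1,259 = 5,779.
Denominator = 51,483 + 490 = 51,973.
Broad rate = 5,779 / 51,973 = 11.12%.
Headline unemployment rate = 4,030 / 51,483 = 7.83%.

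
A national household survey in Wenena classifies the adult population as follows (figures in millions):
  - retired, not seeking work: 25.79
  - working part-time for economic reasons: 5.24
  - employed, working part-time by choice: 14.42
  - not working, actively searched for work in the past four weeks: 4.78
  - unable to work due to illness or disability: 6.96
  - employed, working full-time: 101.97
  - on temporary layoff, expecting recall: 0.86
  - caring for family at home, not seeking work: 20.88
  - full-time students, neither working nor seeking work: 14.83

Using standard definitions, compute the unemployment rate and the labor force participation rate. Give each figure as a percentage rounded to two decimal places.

Unemployment rate ≈ 4.43%; labor force participation rate ≈ 65.02%.

Employed = 5.24 + 14.42 + 101.97 = 121.63 million (anyone who worked, including part-time for economic reasons, counts as employed).
Unemployed = 4.78 + 0.86 = 5.64 million (jobless and actively searching, or on temporary layoff).
Labor force = 121.63 + 5.64 = 127.27 million.
Not in labor force = 25.79 + 6.96 + 20.88 + 14.83 = 68.46 million (those not working and not actively searching are outside the labor force).
Civilian working-age population = 127.27 + 68.46 = 195.73 million.
Unemployment rate = 5.64 / 127.27 = 4.43%.
Labor force participation rate = 127.27 / 195.73 = 65.02%.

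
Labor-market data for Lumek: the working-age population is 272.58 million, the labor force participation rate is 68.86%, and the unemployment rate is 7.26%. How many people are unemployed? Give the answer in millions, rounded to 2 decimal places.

Labor force = 0.6886 × 272.58 = 187.70 million.
Unemployed = 0.0726 × 187.70 ≈ 13.63 million.

About 13.63 million are unemployed.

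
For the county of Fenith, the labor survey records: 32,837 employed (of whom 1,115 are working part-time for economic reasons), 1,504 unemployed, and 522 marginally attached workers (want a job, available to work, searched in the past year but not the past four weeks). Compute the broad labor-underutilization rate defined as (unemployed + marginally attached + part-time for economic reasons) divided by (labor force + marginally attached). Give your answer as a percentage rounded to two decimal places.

Labor force = 32,837 + 1,504 = 34,341.
Numerator = 1,504 + 522 + 1,115 = 3,141.
Denominator = 34,341 + 522 = 34,863.
Broad rate = 3,141 / 34,863 = 9.01%.

Broad underutilization rate ≈ 9.01%.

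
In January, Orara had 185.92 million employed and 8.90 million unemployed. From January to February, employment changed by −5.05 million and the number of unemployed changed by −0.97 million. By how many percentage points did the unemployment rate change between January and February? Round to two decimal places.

The unemployment rate changed by −0.37 percentage points.

January: labor force = 185.92 + 8.90 = 194.82; u = 8.90/194.82 = 4.57%.
February: labor force = 180.87 + 7.93 = 188.80; u = 7.93/188.80 = 4.20%.
Change = 4.20% − 4.57% = −0.37 pp.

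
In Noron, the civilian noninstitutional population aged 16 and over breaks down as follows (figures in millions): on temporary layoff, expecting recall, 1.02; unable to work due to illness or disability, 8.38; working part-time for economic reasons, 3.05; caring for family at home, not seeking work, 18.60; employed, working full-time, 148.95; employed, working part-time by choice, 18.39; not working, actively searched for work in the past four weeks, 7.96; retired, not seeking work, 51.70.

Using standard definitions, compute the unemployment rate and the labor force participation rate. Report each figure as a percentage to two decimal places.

Unemployment rate ≈ 5.01%; labor force participation rate ≈ 69.51%.

Employed = 3.05 + 148.95 + 18.39 = 170.39 million (anyone who worked, including part-time for economic reasons, counts as employed).
Unemployed = 1.02 + 7.96 = 8.98 million (jobless and actively searching, or on temporary layoff).
Labor force = 170.39 + 8.98 = 179.37 million.
Not in labor force = 8.38 + 18.60 + 51.70 = 78.68 million (those not working and not actively searching are outside the labor force).
Civilian working-age population = 179.37 + 78.68 = 258.05 million.
Unemployment rate = 8.98 / 179.37 = 5.01%.
Labor force participation rate = 179.37 / 258.05 = 69.51%.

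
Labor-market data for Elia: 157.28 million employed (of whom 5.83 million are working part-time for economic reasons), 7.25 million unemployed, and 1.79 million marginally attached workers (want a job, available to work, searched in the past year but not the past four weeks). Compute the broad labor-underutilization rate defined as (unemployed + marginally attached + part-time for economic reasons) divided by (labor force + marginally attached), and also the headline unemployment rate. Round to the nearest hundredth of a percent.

Broad underutilization rate ≈ 8.94%; headline unemployment rate ≈ 4.41%.

Labor force = 157.28 + 7.25 = 164.53 million.
Numerator = 7.25 + 1.79 + 5.83 = 14.87 million.
Denominator = 164.53 + 1.79 = 166.32 million.
Broad rate = 14.87 / 166.32 = 8.94%.
Headline unemployment rate = 7.25 / 164.53 = 4.41%.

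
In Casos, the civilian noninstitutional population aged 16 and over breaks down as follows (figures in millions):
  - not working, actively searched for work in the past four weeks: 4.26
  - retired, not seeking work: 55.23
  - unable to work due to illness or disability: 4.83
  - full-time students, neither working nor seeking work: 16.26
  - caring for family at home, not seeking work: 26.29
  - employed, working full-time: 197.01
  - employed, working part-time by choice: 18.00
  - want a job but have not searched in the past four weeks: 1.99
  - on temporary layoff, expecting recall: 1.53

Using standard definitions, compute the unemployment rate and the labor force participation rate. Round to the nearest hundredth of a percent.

Employed = 197.01 + 18.00 = 215.01 million.
Unemployed = 4.26 + 1.53 = 5.79 million (jobless and actively searching, or on temporary layoff).
Labor force = 215.01 + 5.79 = 220.80 million.
Not in labor force = 55.23 + 4.83 + 16.26 + 26.29 + 1.99 = 104.60 million (those not working and not actively searching are outside the labor force — including those who want a job but have given up searching).
Civilian working-age population = 220.80 + 104.60 = 325.40 million.
Unemployment rate = 5.79 / 220.80 = 2.62%.
Labor force participation rate = 220.80 / 325.40 = 67.85%.

Unemployment rate ≈ 2.62%; labor force participation rate ≈ 67.85%.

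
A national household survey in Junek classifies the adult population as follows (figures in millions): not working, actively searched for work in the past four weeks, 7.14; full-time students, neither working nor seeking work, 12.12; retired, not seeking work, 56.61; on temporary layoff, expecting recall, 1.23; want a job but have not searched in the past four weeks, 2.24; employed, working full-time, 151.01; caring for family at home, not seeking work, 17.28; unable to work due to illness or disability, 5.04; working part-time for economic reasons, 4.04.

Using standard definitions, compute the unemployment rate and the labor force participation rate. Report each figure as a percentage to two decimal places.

Employed = 151.01 + 4.04 = 155.05 million (anyone who worked, including part-time for economic reasons, counts as employed).
Unemployed = 7.14 + 1.23 = 8.37 million (jobless and actively searching, or on temporary layoff).
Labor force = 155.05 + 8.37 = 163.42 million.
Not in labor force = 12.12 + 56.61 + 2.24 + 17.28 + 5.04 = 93.29 million (those not working and not actively searching are outside the labor force — including those who want a job but have given up searching).
Civilian working-age population = 163.42 + 93.29 = 256.71 million.
Unemployment rate = 8.37 / 163.42 = 5.12%.
Labor force participation rate = 163.42 / 256.71 = 63.66%.

Unemployment rate ≈ 5.12%; labor force participation rate ≈ 63.66%.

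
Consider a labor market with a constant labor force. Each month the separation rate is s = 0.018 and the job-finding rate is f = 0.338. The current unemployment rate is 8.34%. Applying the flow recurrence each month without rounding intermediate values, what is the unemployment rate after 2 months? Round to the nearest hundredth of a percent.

With a fixed labor force, u_{t+1} = u_t + s·(1−u_t) − f·u_t = u_t·(1−s−f) + s.
Here 1−s−f = 0.644 and s = 0.018.
u_1 = 0.083400 × 0.644 + 0.018 = 0.071710.
u_2 = 0.071710 × 0.644 + 0.018 = 0.064181.

Unemployment rate after two months ≈ 6.42%.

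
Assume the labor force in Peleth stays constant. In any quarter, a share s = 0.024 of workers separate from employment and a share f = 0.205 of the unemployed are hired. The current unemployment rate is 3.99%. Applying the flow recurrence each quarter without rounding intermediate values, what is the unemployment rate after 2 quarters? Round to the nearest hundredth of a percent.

Unemployment rate after two quarters ≈ 6.62%.

With a fixed labor force, u_{t+1} = u_t + s·(1−u_t) − f·u_t = u_t·(1−s−f) + s.
Here 1−s−f = 0.771 and s = 0.024.
u_1 = 0.039900 × 0.771 + 0.024 = 0.054763.
u_2 = 0.054763 × 0.771 + 0.024 = 0.066222.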